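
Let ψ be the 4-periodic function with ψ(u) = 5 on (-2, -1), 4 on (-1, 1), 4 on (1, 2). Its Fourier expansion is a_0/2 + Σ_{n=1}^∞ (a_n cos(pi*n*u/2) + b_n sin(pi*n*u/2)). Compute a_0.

17/2

a_0 = 1/2 ∫_{-2}^{2} ψ(u) du = 1/2 · (17) = 17/2.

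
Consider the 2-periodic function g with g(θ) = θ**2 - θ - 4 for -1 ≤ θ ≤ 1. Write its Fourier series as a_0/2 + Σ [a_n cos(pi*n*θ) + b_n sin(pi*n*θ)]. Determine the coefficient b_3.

b_3 = ∫_{-1}^{1} g(θ) sin(3*pi*θ) dθ.
Integrating by parts twice (tabular method), an antiderivative of (θ**2 - θ - 4) sin(3*pi*θ) is -θ**2*cos(3*pi*θ)/(3*pi) + 2*θ*sin(3*pi*θ)/(9*pi**2) + θ*cos(3*pi*θ)/(3*pi) - sin(3*pi*θ)/(9*pi**2) + 2*cos(3*pi*θ)/(27*pi**3) + 4*cos(3*pi*θ)/(3*pi); evaluating from -1 to 1: ∫_{-1}^{1} (θ**2 - θ - 4) sin(3*pi*θ) dθ = (2*(-18*pi**2 - 1)/(27*pi**3)) - (2*(-9*pi**2 - 1)/(27*pi**3)) = -2/(3*pi).
Hence b_3 = -2/(3*pi).

-2/(3*pi)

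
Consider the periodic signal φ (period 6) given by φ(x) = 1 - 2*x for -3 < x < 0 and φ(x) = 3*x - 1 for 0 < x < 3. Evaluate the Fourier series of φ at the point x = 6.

0

x = 6 differs from x = 0 by 1 full period(s), and the series is 6-periodic.
At x = 0 the one-sided limits are φ(0^-) = 1 and φ(0^+) = -1.
By Dirichlet's theorem the series converges to their average, [(1) + (-1)]/2 = 0.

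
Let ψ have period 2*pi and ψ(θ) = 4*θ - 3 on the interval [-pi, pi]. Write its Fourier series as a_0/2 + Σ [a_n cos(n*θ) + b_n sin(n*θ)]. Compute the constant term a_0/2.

-3

a_0 = 1/pi ∫_{-pi}^{pi} ψ(θ) dθ = 1/pi · (-6*pi) = -6.
So the constant term a_0/2 = -3.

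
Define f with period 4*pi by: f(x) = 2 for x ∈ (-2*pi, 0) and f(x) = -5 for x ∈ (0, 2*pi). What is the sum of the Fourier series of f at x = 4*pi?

-3/2

x = 4*pi differs from x = 0 by 1 full period(s), and the series is 4*pi-periodic.
At x = 0 the one-sided limits are f(0^-) = 2 and f(0^+) = -5.
By Dirichlet's theorem the series converges to their average, [(2) + (-5)]/2 = -3/2.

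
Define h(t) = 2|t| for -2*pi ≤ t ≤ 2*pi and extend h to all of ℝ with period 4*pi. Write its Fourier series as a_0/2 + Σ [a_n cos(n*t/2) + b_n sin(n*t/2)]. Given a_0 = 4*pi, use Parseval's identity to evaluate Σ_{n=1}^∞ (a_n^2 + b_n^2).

8*pi**2/3

Parseval: a_0^2/2 + Σ_{n≥1} (a_n^2+b_n^2) = (1/(2*pi)) ∫_{-2*pi}^{2*pi} h(t)^2 dt = 32*pi**2/3.
Subtract a_0^2/2 = 8*pi**2: Σ (a_n^2+b_n^2) = 8*pi**2/3.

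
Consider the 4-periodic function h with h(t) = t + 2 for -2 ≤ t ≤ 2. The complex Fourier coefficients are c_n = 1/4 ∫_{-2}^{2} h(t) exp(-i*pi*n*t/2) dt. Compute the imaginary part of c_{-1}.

2/pi

Since h is real-valued, Im(c_{-1}) = -1/4 ∫_{-2}^{2} h(t) sin(-pi*t/2) dt = b_{1}/2.
Integrating by parts (boundary term plus one more integral), an antiderivative of (t + 2) sin(-pi*t/2) is 2*t*cos(pi*t/2)/pi - 4*sin(pi*t/2)/pi**2 + 4*cos(pi*t/2)/pi; evaluating from -2 to 2: ∫_{-2}^{2} (t + 2) sin(-pi*t/2) dt = (-8/pi) - (0) = -8/pi.
Hence Im(c_{-1}) = (-1/4)·(-8/pi) = 2/pi.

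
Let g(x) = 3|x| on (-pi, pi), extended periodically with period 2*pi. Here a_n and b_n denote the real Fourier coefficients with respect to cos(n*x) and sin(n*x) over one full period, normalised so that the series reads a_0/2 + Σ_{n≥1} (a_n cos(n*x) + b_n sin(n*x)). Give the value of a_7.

a_7 = 1/pi ∫_{-pi}^{pi} g(x) cos(7*x) dx.
g is even and cos(7*x) is even, so the integrand is even and a_7 = 2/pi ∫_0^{pi} g(x) cos(7*x) dx.
Integrating by parts (boundary term plus one more integral), an antiderivative of (3*x) cos(7*x) is 3*x*sin(7*x)/7 + 3*cos(7*x)/49; evaluating from 0 to pi: ∫_{0}^{pi} (3*x) cos(7*x) dx = (-3/49) - (3/49) = -6/49.
Hence a_7 = (2/pi)·(-6/49) = -12/(49*pi).

-12/(49*pi)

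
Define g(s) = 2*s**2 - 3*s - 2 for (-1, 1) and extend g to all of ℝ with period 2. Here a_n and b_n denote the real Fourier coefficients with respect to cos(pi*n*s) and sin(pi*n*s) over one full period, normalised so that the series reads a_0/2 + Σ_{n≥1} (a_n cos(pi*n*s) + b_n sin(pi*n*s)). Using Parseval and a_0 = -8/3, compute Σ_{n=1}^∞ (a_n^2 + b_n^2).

Parseval: a_0^2/2 + Σ_{n≥1} (a_n^2+b_n^2) = ∫_{-1}^{1} g(s)^2 ds = 154/15.
Subtract a_0^2/2 = 32/9: Σ (a_n^2+b_n^2) = 302/45.

302/45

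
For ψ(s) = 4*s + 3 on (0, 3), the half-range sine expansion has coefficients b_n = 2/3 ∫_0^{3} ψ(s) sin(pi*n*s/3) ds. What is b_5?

36/(5*pi)

b_5 = 2/3 ∫_0^{3} (4*s + 3) sin(5*pi*s/3) ds.
Integrating by parts (boundary term plus one more integral), an antiderivative of (4*s + 3) sin(5*pi*s/3) is -12*s*cos(5*pi*s/3)/(5*pi) + 36*sin(5*pi*s/3)/(25*pi**2) - 9*cos(5*pi*s/3)/(5*pi); evaluating from 0 to 3: ∫_{0}^{3} (4*s + 3) sin(5*pi*s/3) ds = (9/pi) - (-9/(5*pi)) = 54/(5*pi).
Hence b_5 = (2/3)·(54/(5*pi)) = 36/(5*pi).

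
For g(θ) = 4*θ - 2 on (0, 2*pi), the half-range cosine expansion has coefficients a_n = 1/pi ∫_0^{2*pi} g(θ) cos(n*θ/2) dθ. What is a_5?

-32/(25*pi)

a_5 = 1/pi ∫_0^{2*pi} (4*θ - 2) cos(5*θ/2) dθ.
Integrating by parts (boundary term plus one more integral), an antiderivative of (4*θ - 2) cos(5*θ/2) is 8*θ*sin(5*θ/2)/5 - 4*sin(5*θ/2)/5 + 16*cos(5*θ/2)/25; evaluating from 0 to 2*pi: ∫_{0}^{2*pi} (4*θ - 2) cos(5*θ/2) dθ = (-16/25) - (16/25) = -32/25.
Hence a_5 = (1/pi)·(-32/25) = -32/(25*pi).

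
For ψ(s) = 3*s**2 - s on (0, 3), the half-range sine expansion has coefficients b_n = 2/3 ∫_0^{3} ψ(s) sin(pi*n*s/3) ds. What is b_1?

-216/pi**3 + 48/pi

b_1 = 2/3 ∫_0^{3} (3*s**2 - s) sin(pi*s/3) ds.
Integrating by parts twice (tabular method), an antiderivative of (3*s**2 - s) sin(pi*s/3) is -9*s**2*cos(pi*s/3)/pi + 54*s*sin(pi*s/3)/pi**2 + 3*s*cos(pi*s/3)/pi - 9*sin(pi*s/3)/pi**2 + 162*cos(pi*s/3)/pi**3; evaluating from 0 to 3: ∫_{0}^{3} (3*s**2 - s) sin(pi*s/3) ds = (-162/pi**3 + 72/pi) - (162/pi**3) = -324/pi**3 + 72/pi.
Hence b_1 = (2/3)·(-324/pi**3 + 72/pi) = -216/pi**3 + 48/pi.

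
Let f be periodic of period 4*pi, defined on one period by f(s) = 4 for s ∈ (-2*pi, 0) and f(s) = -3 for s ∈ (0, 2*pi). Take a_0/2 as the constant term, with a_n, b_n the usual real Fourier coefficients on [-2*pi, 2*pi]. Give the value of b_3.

-14/(3*pi)

b_3 = (1/(2*pi)) ∫_{-2*pi}^{2*pi} f(s) sin(3*s/2) ds.
Split the integral at the breakpoints.
Directly, an antiderivative of (4) sin(3*s/2) is -8*cos(3*s/2)/3; evaluating from -2*pi to 0: ∫_{-2*pi}^{0} (4) sin(3*s/2) ds = (-8/3) - (8/3) = -16/3.
Directly, an antiderivative of (-3) sin(3*s/2) is 2*cos(3*s/2); evaluating from 0 to 2*pi: ∫_{0}^{2*pi} (-3) sin(3*s/2) ds = (-2) - (2) = -4.
Summing the pieces and multiplying by (1/(2*pi)) gives b_3 = -14/(3*pi).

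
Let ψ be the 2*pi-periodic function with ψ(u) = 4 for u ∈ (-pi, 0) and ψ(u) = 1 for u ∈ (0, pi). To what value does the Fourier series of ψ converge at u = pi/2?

1

ψ is continuous at u = pi/2 with value 1, so the series converges to 1 there.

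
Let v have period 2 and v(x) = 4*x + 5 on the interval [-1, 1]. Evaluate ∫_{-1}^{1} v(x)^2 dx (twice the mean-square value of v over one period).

182/3

∫_{-1}^{1} v(x)^2 dx = 182/3.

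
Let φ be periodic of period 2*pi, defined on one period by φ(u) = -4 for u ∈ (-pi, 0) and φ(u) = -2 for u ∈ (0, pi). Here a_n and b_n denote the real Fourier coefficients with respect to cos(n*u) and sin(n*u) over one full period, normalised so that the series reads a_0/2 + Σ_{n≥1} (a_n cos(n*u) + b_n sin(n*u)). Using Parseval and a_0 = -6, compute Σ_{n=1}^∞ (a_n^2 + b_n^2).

Parseval: a_0^2/2 + Σ_{n≥1} (a_n^2+b_n^2) = 1/pi ∫_{-pi}^{pi} φ(u)^2 du = 20.
Subtract a_0^2/2 = 18: Σ (a_n^2+b_n^2) = 2.

2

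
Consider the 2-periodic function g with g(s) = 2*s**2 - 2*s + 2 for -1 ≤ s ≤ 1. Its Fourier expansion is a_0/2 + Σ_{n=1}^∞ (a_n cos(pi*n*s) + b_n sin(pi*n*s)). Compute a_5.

-8/(25*pi**2)

a_5 = ∫_{-1}^{1} g(s) cos(5*pi*s) ds.
Integrating by parts twice (tabular method), an antiderivative of (2*s**2 - 2*s + 2) cos(5*pi*s) is 2*s**2*sin(5*pi*s)/(5*pi) - 2*s*sin(5*pi*s)/(5*pi) + 4*s*cos(5*pi*s)/(25*pi**2) - 4*sin(5*pi*s)/(125*pi**3) + 2*sin(5*pi*s)/(5*pi) - 2*cos(5*pi*s)/(25*pi**2); evaluating from -1 to 1: ∫_{-1}^{1} (2*s**2 - 2*s + 2) cos(5*pi*s) ds = (-2/(25*pi**2)) - (6/(25*pi**2)) = -8/(25*pi**2).
Hence a_5 = -8/(25*pi**2).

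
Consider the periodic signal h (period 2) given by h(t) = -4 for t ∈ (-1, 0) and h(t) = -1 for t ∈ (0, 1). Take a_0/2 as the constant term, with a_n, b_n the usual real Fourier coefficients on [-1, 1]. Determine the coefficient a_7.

0

a_7 = ∫_{-1}^{1} h(t) cos(7*pi*t) dt.
Split the integral at the breakpoints.
Directly, an antiderivative of (-4) cos(7*pi*t) is -4*sin(7*pi*t)/(7*pi); evaluating from -1 to 0: ∫_{-1}^{0} (-4) cos(7*pi*t) dt = (0) - (0) = 0.
Directly, an antiderivative of (-1) cos(7*pi*t) is -sin(7*pi*t)/(7*pi); evaluating from 0 to 1: ∫_{0}^{1} (-1) cos(7*pi*t) dt = (0) - (0) = 0.
Summing the pieces gives a_7 = 0.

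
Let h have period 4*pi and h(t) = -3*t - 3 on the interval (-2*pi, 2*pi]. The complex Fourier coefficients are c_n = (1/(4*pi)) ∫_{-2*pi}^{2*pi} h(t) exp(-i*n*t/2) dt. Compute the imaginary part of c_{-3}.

-2

Since h is real-valued, Im(c_{-3}) = -(1/(4*pi)) ∫_{-2*pi}^{2*pi} h(t) sin(-3*t/2) dt = b_{3}/2.
Integrating by parts (boundary term plus one more integral), an antiderivative of (-3*t - 3) sin(-3*t/2) is -2*t*cos(3*t/2) + 4*sin(3*t/2)/3 - 2*cos(3*t/2); evaluating from -2*pi to 2*pi: ∫_{-2*pi}^{2*pi} (-3*t - 3) sin(-3*t/2) dt = (2 + 4*pi) - (2 - 4*pi) = 8*pi.
Hence Im(c_{-3}) = (-1/(4*pi))·(8*pi) = -2.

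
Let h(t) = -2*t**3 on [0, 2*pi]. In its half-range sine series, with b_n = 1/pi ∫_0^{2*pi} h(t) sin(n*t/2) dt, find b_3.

b_3 = 1/pi ∫_0^{2*pi} (-2*t**3) sin(3*t/2) dt.
Integrating by parts three times (tabular method), an antiderivative of (-2*t**3) sin(3*t/2) is 4*t**3*cos(3*t/2)/3 - 8*t**2*sin(3*t/2)/3 - 32*t*cos(3*t/2)/9 + 64*sin(3*t/2)/27; evaluating from 0 to 2*pi: ∫_{0}^{2*pi} (-2*t**3) sin(3*t/2) dt = (32*pi*(2 - 3*pi**2)/9) - (0) = 32*pi*(2 - 3*pi**2)/9.
Hence b_3 = (1/pi)·(32*pi*(2 - 3*pi**2)/9) = 64/9 - 32*pi**2/3.

64/9 - 32*pi**2/3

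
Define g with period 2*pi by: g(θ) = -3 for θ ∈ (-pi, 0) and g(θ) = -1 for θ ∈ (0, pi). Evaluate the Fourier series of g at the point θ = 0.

-2

At θ = 0 the one-sided limits are g(0^-) = -3 and g(0^+) = -1.
By Dirichlet's theorem the series converges to their average, [(-3) + (-1)]/2 = -2.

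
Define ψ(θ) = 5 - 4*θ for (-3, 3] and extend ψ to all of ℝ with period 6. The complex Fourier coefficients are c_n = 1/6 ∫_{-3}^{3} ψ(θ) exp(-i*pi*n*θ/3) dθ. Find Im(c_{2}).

-6/pi

Since ψ is real-valued, Im(c_{2}) = -1/6 ∫_{-3}^{3} ψ(θ) sin(2*pi*θ/3) dθ = -b_{2}/2.
Integrating by parts (boundary term plus one more integral), an antiderivative of (5 - 4*θ) sin(2*pi*θ/3) is 6*θ*cos(2*pi*θ/3)/pi - 9*sin(2*pi*θ/3)/pi**2 - 15*cos(2*pi*θ/3)/(2*pi); evaluating from -3 to 3: ∫_{-3}^{3} (5 - 4*θ) sin(2*pi*θ/3) dθ = (21/(2*pi)) - (-51/(2*pi)) = 36/pi.
Hence Im(c_{2}) = (-1/6)·(36/pi) = -6/pi.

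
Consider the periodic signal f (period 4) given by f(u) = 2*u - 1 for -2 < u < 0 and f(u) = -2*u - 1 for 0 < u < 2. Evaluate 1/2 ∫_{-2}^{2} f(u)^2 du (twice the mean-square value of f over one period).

62/3

1/2 ∫_{-2}^{2} f(u)^2 du = 1/2 · (124/3) = 62/3.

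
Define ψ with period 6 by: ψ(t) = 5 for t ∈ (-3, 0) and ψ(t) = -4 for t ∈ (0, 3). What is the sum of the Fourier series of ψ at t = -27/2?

t = -27/2 differs from t = -3/2 by -2 full period(s), and the series is 6-periodic.
ψ is continuous at t = -3/2 with value 5, so the series converges to 5 there.

5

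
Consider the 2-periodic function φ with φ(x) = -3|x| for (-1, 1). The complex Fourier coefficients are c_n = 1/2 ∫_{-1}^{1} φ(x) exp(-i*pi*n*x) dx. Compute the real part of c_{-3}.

Since φ is real-valued, Re(c_{-3}) = 1/2 ∫_{-1}^{1} φ(x) cos(-3*pi*x) dx = a_{3}/2.
φ is even and cos(-3*pi*x) is even, so the integrand is even: ∫_{-1}^{1} φ(x) cos(-3*pi*x) dx = 2∫_0^{1} φ(x) cos(-3*pi*x) dx.
Integrating by parts (boundary term plus one more integral), an antiderivative of (-3*x) cos(-3*pi*x) is -x*sin(3*pi*x)/pi - cos(3*pi*x)/(3*pi**2); evaluating from 0 to 1: ∫_{0}^{1} (-3*x) cos(-3*pi*x) dx = (1/(3*pi**2)) - (-1/(3*pi**2)) = 2/(3*pi**2).
So ∫_{-1}^{1} φ(x) cos(-3*pi*x) dx = 4/(3*pi**2).
Hence Re(c_{-3}) = (1/2)·(4/(3*pi**2)) = 2/(3*pi**2).

2/(3*pi**2)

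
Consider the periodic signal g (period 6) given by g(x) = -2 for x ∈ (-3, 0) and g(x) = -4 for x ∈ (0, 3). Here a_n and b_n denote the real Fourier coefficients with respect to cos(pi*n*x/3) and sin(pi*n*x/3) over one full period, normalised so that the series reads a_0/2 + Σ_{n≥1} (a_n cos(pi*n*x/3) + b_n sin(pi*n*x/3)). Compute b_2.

b_2 = 1/3 ∫_{-3}^{3} g(x) sin(2*pi*x/3) dx.
Split the integral at the breakpoints.
Directly, an antiderivative of (-2) sin(2*pi*x/3) is 3*cos(2*pi*x/3)/pi; evaluating from -3 to 0: ∫_{-3}^{0} (-2) sin(2*pi*x/3) dx = (3/pi) - (3/pi) = 0.
Directly, an antiderivative of (-4) sin(2*pi*x/3) is 6*cos(2*pi*x/3)/pi; evaluating from 0 to 3: ∫_{0}^{3} (-4) sin(2*pi*x/3) dx = (6/pi) - (6/pi) = 0.
Summing the pieces and multiplying by (1/3) gives b_2 = 0.

0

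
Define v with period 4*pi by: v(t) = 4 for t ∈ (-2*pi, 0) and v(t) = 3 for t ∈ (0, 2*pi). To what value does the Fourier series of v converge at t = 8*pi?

t = 8*pi differs from t = 0 by 2 full period(s), and the series is 4*pi-periodic.
At t = 0 the one-sided limits are v(0^-) = 4 and v(0^+) = 3.
By Dirichlet's theorem the series converges to their average, [(4) + (3)]/2 = 7/2.

7/2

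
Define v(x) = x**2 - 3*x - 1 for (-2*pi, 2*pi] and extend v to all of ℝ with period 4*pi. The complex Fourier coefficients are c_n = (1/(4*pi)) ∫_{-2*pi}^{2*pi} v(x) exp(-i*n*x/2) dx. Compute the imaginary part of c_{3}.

Since v is real-valued, Im(c_{3}) = -(1/(4*pi)) ∫_{-2*pi}^{2*pi} v(x) sin(3*x/2) dx = -b_{3}/2.
Integrating by parts twice (tabular method), an antiderivative of (x**2 - 3*x - 1) sin(3*x/2) is -2*x**2*cos(3*x/2)/3 + 8*x*sin(3*x/2)/9 + 2*x*cos(3*x/2) - 4*sin(3*x/2)/3 + 34*cos(3*x/2)/27; evaluating from -2*pi to 2*pi: ∫_{-2*pi}^{2*pi} (x**2 - 3*x - 1) sin(3*x/2) dx = (-4*pi - 34/27 + 8*pi**2/3) - (-34/27 + 4*pi + 8*pi**2/3) = -8*pi.
Hence Im(c_{3}) = (-1/(4*pi))·(-8*pi) = 2.

2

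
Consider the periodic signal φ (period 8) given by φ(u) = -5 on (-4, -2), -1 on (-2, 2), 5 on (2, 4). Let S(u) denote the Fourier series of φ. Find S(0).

φ is continuous at u = 0 with value -1, so the series converges to -1 there.

-1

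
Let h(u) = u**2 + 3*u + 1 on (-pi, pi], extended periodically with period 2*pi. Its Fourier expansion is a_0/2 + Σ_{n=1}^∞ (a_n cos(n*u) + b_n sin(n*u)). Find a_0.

a_0 = 1/pi ∫_{-pi}^{pi} h(u) du = 1/pi · (2*pi*(3 + pi**2)/3) = 2 + 2*pi**2/3.

2 + 2*pi**2/3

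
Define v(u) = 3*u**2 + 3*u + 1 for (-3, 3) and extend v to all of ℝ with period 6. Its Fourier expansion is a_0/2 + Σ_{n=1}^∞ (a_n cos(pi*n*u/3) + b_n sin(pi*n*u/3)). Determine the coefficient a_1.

a_1 = 1/3 ∫_{-3}^{3} v(u) cos(pi*u/3) du.
Integrating by parts twice (tabular method), an antiderivative of (3*u**2 + 3*u + 1) cos(pi*u/3) is 9*u**2*sin(pi*u/3)/pi + 9*u*sin(pi*u/3)/pi + 54*u*cos(pi*u/3)/pi**2 - 162*sin(pi*u/3)/pi**3 + 3*sin(pi*u/3)/pi + 27*cos(pi*u/3)/pi**2; evaluating from -3 to 3: ∫_{-3}^{3} (3*u**2 + 3*u + 1) cos(pi*u/3) du = (-189/pi**2) - (135/pi**2) = -324/pi**2.
Hence a_1 = (1/3)·(-324/pi**2) = -108/pi**2.

-108/pi**2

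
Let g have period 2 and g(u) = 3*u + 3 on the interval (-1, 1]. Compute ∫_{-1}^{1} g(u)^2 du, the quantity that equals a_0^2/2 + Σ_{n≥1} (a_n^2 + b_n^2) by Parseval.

24

∫_{-1}^{1} g(u)^2 du = 24.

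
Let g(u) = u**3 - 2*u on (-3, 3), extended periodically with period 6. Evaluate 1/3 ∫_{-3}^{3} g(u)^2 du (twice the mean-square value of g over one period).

3594/35

1/3 ∫_{-3}^{3} g(u)^2 du = 1/3 · (10782/35) = 3594/35.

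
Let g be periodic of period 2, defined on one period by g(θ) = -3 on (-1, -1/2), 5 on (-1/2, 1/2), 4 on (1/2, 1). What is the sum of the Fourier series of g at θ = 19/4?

4

θ = 19/4 differs from θ = 3/4 by 2 full period(s), and the series is 2-periodic.
g is continuous at θ = 3/4 with value 4, so the series converges to 4 there.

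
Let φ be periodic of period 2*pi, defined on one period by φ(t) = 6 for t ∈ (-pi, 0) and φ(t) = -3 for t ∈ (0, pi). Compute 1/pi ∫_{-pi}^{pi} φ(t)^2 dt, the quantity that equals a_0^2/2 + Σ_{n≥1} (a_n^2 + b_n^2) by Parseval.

1/pi ∫_{-pi}^{pi} φ(t)^2 dt = 1/pi · (45*pi) = 45.

45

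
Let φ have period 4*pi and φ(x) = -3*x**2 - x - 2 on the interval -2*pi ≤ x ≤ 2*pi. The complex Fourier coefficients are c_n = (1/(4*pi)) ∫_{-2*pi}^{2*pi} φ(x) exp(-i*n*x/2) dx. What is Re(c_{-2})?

-6

Since φ is real-valued, Re(c_{-2}) = (1/(4*pi)) ∫_{-2*pi}^{2*pi} φ(x) cos(-x) dx = a_{2}/2.
Integrating by parts twice (tabular method), an antiderivative of (-3*x**2 - x - 2) cos(-x) is -3*x**2*sin(x) - x*sin(x) - 6*x*cos(x) + 4*sin(x) - cos(x); evaluating from -2*pi to 2*pi: ∫_{-2*pi}^{2*pi} (-3*x**2 - x - 2) cos(-x) dx = (-12*pi - 1) - (-1 + 12*pi) = -24*pi.
Hence Re(c_{-2}) = (1/(4*pi))·(-24*pi) = -6.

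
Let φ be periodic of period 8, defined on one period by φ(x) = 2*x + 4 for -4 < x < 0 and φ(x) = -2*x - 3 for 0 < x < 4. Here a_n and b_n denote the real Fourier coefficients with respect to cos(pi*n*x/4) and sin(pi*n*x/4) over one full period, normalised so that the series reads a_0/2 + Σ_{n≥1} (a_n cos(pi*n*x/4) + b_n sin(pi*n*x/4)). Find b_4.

0

b_4 = 1/4 ∫_{-4}^{4} φ(x) sin(pi*x) dx.
Split the integral at the breakpoints.
Integrating by parts (boundary term plus one more integral), an antiderivative of (2*x + 4) sin(pi*x) is -2*x*cos(pi*x)/pi + 2*sin(pi*x)/pi**2 - 4*cos(pi*x)/pi; evaluating from -4 to 0: ∫_{-4}^{0} (2*x + 4) sin(pi*x) dx = (-4/pi) - (4/pi) = -8/pi.
Integrating by parts (boundary term plus one more integral), an antiderivative of (-2*x - 3) sin(pi*x) is 2*x*cos(pi*x)/pi - 2*sin(pi*x)/pi**2 + 3*cos(pi*x)/pi; evaluating from 0 to 4: ∫_{0}^{4} (-2*x - 3) sin(pi*x) dx = (11/pi) - (3/pi) = 8/pi.
Summing the pieces and multiplying by (1/4) gives b_4 = 0.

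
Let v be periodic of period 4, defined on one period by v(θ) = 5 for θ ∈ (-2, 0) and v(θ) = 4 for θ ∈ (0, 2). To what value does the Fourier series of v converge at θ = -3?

4

θ = -3 differs from θ = 1 by -1 full period(s), and the series is 4-periodic.
v is continuous at θ = 1 with value 4, so the series converges to 4 there.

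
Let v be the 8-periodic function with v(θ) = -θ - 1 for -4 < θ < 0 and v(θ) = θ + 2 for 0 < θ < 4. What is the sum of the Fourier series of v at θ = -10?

1

θ = -10 differs from θ = -2 by -1 full period(s), and the series is 8-periodic.
v is continuous at θ = -2 with value 1, so the series converges to 1 there.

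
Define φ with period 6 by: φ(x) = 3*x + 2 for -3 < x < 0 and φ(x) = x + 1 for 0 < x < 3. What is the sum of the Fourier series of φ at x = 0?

3/2

At x = 0 the one-sided limits are φ(0^-) = 2 and φ(0^+) = 1.
By Dirichlet's theorem the series converges to their average, [(2) + (1)]/2 = 3/2.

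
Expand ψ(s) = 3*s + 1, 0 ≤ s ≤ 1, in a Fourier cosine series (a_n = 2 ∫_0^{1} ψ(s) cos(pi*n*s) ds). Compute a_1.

a_1 = 2 ∫_0^{1} (3*s + 1) cos(pi*s) ds.
Integrating by parts (boundary term plus one more integral), an antiderivative of (3*s + 1) cos(pi*s) is 3*s*sin(pi*s)/pi + sin(pi*s)/pi + 3*cos(pi*s)/pi**2; evaluating from 0 to 1: ∫_{0}^{1} (3*s + 1) cos(pi*s) ds = (-3/pi**2) - (3/pi**2) = -6/pi**2.
Hence a_1 = 2·(-6/pi**2) = -12/pi**2.

-12/pi**2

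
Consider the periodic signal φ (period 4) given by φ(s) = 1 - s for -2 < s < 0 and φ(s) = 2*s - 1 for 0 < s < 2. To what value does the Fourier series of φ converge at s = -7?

1

s = -7 differs from s = 1 by -2 full period(s), and the series is 4-periodic.
φ is continuous at s = 1 with value 1, so the series converges to 1 there.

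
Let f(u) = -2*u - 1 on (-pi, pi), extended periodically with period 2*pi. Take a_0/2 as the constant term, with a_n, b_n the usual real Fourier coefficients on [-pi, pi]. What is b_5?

b_5 = 1/pi ∫_{-pi}^{pi} f(u) sin(5*u) du.
Integrating by parts (boundary term plus one more integral), an antiderivative of (-2*u - 1) sin(5*u) is 2*u*cos(5*u)/5 - 2*sin(5*u)/25 + cos(5*u)/5; evaluating from -pi to pi: ∫_{-pi}^{pi} (-2*u - 1) sin(5*u) du = (-2*pi/5 - 1/5) - (-1/5 + 2*pi/5) = -4*pi/5.
Hence b_5 = (1/pi)·(-4*pi/5) = -4/5.

-4/5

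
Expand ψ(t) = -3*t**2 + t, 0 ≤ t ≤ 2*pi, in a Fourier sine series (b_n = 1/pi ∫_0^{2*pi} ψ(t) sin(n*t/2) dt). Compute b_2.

b_2 = 1/pi ∫_0^{2*pi} (-3*t**2 + t) sin(t) dt.
Integrating by parts twice (tabular method), an antiderivative of (-3*t**2 + t) sin(t) is 3*t**2*cos(t) - 6*t*sin(t) - t*cos(t) + sin(t) - 6*cos(t); evaluating from 0 to 2*pi: ∫_{0}^{2*pi} (-3*t**2 + t) sin(t) dt = (-2*pi - 6 + 12*pi**2) - (-6) = 2*pi*(-1 + 6*pi).
Hence b_2 = (1/pi)·(2*pi*(-1 + 6*pi)) = -2 + 12*pi.

-2 + 12*pi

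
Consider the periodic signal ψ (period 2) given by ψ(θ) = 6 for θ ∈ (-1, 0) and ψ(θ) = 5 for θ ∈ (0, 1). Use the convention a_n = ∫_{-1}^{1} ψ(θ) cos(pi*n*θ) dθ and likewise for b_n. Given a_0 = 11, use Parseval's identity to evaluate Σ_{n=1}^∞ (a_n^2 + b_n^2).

Parseval: a_0^2/2 + Σ_{n≥1} (a_n^2+b_n^2) = ∫_{-1}^{1} ψ(θ)^2 dθ = 61.
Subtract a_0^2/2 = 121/2: Σ (a_n^2+b_n^2) = 1/2.

1/2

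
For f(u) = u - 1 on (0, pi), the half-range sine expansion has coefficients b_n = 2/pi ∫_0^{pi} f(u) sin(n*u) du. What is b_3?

b_3 = 2/pi ∫_0^{pi} (u - 1) sin(3*u) du.
Integrating by parts (boundary term plus one more integral), an antiderivative of (u - 1) sin(3*u) is -u*cos(3*u)/3 + sin(3*u)/9 + cos(3*u)/3; evaluating from 0 to pi: ∫_{0}^{pi} (u - 1) sin(3*u) du = (-1/3 + pi/3) - (1/3) = -2/3 + pi/3.
Hence b_3 = (2/pi)·(-2/3 + pi/3) = 2*(-2 + pi)/(3*pi).

2*(-2 + pi)/(3*pi)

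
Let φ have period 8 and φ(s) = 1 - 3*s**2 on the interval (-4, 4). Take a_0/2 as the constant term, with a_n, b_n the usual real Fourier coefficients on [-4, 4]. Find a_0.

-30

a_0 = 1/4 ∫_{-4}^{4} φ(s) ds = 1/4 · (-120) = -30.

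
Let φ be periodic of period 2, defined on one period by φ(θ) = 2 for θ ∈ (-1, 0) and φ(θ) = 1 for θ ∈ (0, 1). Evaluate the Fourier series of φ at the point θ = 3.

3/2

θ = 3 differs from θ = -1 by 2 full period(s), and the series is 2-periodic.
At θ = -1 the one-sided limits are φ(-1^-) = 1 and φ(-1^+) = 2.
By Dirichlet's theorem the series converges to their average, [(1) + (2)]/2 = 3/2.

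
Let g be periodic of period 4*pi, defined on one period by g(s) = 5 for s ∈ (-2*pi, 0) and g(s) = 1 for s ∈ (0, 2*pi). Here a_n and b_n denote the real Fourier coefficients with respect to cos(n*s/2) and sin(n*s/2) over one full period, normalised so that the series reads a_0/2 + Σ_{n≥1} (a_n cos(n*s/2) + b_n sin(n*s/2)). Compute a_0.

a_0 = (1/(2*pi)) ∫_{-2*pi}^{2*pi} g(s) ds = (1/(2*pi)) · (12*pi) = 6.

6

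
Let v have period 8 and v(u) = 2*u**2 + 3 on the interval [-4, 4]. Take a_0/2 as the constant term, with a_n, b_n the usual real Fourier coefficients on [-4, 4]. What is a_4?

8/pi**2

a_4 = 1/4 ∫_{-4}^{4} v(u) cos(pi*u) du.
v is even and cos(pi*u) is even, so the integrand is even and a_4 = 1/2 ∫_0^{4} v(u) cos(pi*u) du.
Integrating by parts twice (tabular method), an antiderivative of (2*u**2 + 3) cos(pi*u) is 2*u**2*sin(pi*u)/pi + 4*u*cos(pi*u)/pi**2 - 4*sin(pi*u)/pi**3 + 3*sin(pi*u)/pi; evaluating from 0 to 4: ∫_{0}^{4} (2*u**2 + 3) cos(pi*u) du = (16/pi**2) - (0) = 16/pi**2.
Hence a_4 = (1/2)·(16/pi**2) = 8/pi**2.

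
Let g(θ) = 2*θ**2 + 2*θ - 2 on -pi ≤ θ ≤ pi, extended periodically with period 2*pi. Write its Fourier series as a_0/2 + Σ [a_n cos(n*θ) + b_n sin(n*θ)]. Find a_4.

1/2

a_4 = 1/pi ∫_{-pi}^{pi} g(θ) cos(4*θ) dθ.
Integrating by parts twice (tabular method), an antiderivative of (2*θ**2 + 2*θ - 2) cos(4*θ) is θ**2*sin(4*θ)/2 + θ*sin(4*θ)/2 + θ*cos(4*θ)/4 - 9*sin(4*θ)/16 + cos(4*θ)/8; evaluating from -pi to pi: ∫_{-pi}^{pi} (2*θ**2 + 2*θ - 2) cos(4*θ) dθ = (1/8 + pi/4) - (1/8 - pi/4) = pi/2.
Hence a_4 = (1/pi)·(pi/2) = 1/2.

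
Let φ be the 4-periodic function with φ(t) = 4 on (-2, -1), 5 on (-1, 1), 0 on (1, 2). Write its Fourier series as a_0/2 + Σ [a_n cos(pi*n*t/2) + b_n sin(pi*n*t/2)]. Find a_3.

a_3 = 1/2 ∫_{-2}^{2} φ(t) cos(3*pi*t/2) dt.
Split the integral at the breakpoints.
Directly, an antiderivative of (4) cos(3*pi*t/2) is 8*sin(3*pi*t/2)/(3*pi); evaluating from -2 to -1: ∫_{-2}^{-1} (4) cos(3*pi*t/2) dt = (8/(3*pi)) - (0) = 8/(3*pi).
Directly, an antiderivative of (5) cos(3*pi*t/2) is 10*sin(3*pi*t/2)/(3*pi); evaluating from -1 to 1: ∫_{-1}^{1} (5) cos(3*pi*t/2) dt = (-10/(3*pi)) - (10/(3*pi)) = -20/(3*pi).
∫_{1}^{2} (0) cos(3*pi*t/2) dt = 0.
Summing the pieces and multiplying by (1/2) gives a_3 = -2/pi.

-2/pi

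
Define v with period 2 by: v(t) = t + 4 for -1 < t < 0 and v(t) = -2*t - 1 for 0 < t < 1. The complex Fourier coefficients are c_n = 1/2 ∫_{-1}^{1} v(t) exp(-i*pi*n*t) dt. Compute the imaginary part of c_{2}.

-1/(4*pi)

Since v is real-valued, Im(c_{2}) = -1/2 ∫_{-1}^{1} v(t) sin(2*pi*t) dt = -b_{2}/2.
Split the integral at the breakpoints.
Integrating by parts (boundary term plus one more integral), an antiderivative of (t + 4) sin(2*pi*t) is -t*cos(2*pi*t)/(2*pi) + sin(2*pi*t)/(4*pi**2) - 2*cos(2*pi*t)/pi; evaluating from -1 to 0: ∫_{-1}^{0} (t + 4) sin(2*pi*t) dt = (-2/pi) - (-3/(2*pi)) = -1/(2*pi).
Integrating by parts (boundary term plus one more integral), an antiderivative of (-2*t - 1) sin(2*pi*t) is t*cos(2*pi*t)/pi - sin(2*pi*t)/(2*pi**2) + cos(2*pi*t)/(2*pi); evaluating from 0 to 1: ∫_{0}^{1} (-2*t - 1) sin(2*pi*t) dt = (3/(2*pi)) - (1/(2*pi)) = 1/pi.
So ∫_{-1}^{1} v(t) sin(2*pi*t) dt = 1/(2*pi).
Hence Im(c_{2}) = (-1/2)·(1/(2*pi)) = -1/(4*pi).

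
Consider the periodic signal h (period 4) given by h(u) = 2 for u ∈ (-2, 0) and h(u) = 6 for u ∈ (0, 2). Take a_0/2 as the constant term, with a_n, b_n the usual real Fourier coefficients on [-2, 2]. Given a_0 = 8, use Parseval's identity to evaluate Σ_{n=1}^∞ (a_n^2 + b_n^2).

Parseval: a_0^2/2 + Σ_{n≥1} (a_n^2+b_n^2) = 1/2 ∫_{-2}^{2} h(u)^2 du = 40.
Subtract a_0^2/2 = 32: Σ (a_n^2+b_n^2) = 8.

8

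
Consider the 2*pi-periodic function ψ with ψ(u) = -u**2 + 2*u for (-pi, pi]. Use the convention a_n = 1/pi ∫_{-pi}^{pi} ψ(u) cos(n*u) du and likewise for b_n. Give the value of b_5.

b_5 = 1/pi ∫_{-pi}^{pi} ψ(u) sin(5*u) du.
Integrating by parts twice (tabular method), an antiderivative of (-u**2 + 2*u) sin(5*u) is u**2*cos(5*u)/5 - 2*u*sin(5*u)/25 - 2*u*cos(5*u)/5 + 2*sin(5*u)/25 - 2*cos(5*u)/125; evaluating from -pi to pi: ∫_{-pi}^{pi} (-u**2 + 2*u) sin(5*u) du = (-pi**2/5 + 2/125 + 2*pi/5) - (-pi**2/5 - 2*pi/5 + 2/125) = 4*pi/5.
Hence b_5 = (1/pi)·(4*pi/5) = 4/5.

4/5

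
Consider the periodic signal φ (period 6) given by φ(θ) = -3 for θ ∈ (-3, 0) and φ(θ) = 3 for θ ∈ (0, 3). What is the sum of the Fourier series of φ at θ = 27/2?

θ = 27/2 differs from θ = 3/2 by 2 full period(s), and the series is 6-periodic.
φ is continuous at θ = 3/2 with value 3, so the series converges to 3 there.

3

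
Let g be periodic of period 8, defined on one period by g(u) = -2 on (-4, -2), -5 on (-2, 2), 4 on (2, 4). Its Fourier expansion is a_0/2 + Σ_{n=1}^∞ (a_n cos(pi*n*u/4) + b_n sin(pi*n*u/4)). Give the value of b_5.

b_5 = 1/4 ∫_{-4}^{4} g(u) sin(5*pi*u/4) du.
Split the integral at the breakpoints.
Directly, an antiderivative of (-2) sin(5*pi*u/4) is 8*cos(5*pi*u/4)/(5*pi); evaluating from -4 to -2: ∫_{-4}^{-2} (-2) sin(5*pi*u/4) du = (0) - (-8/(5*pi)) = 8/(5*pi).
Directly, an antiderivative of (-5) sin(5*pi*u/4) is 4*cos(5*pi*u/4)/pi; evaluating from -2 to 2: ∫_{-2}^{2} (-5) sin(5*pi*u/4) du = (0) - (0) = 0.
Directly, an antiderivative of (4) sin(5*pi*u/4) is -16*cos(5*pi*u/4)/(5*pi); evaluating from 2 to 4: ∫_{2}^{4} (4) sin(5*pi*u/4) du = (16/(5*pi)) - (0) = 16/(5*pi).
Summing the pieces and multiplying by (1/4) gives b_5 = 6/(5*pi).

6/(5*pi)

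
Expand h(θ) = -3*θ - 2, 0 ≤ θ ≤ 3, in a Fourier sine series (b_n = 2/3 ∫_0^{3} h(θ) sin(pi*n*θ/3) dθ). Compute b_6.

3/pi

b_6 = 2/3 ∫_0^{3} (-3*θ - 2) sin(2*pi*θ) dθ.
Integrating by parts (boundary term plus one more integral), an antiderivative of (-3*θ - 2) sin(2*pi*θ) is 3*θ*cos(2*pi*θ)/(2*pi) - 3*sin(2*pi*θ)/(4*pi**2) + cos(2*pi*θ)/pi; evaluating from 0 to 3: ∫_{0}^{3} (-3*θ - 2) sin(2*pi*θ) dθ = (11/(2*pi)) - (1/pi) = 9/(2*pi).
Hence b_6 = (2/3)·(9/(2*pi)) = 3/pi.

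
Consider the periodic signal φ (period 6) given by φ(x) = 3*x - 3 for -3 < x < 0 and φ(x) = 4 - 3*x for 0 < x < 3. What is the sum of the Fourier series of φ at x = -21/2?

-1/2

x = -21/2 differs from x = 3/2 by -2 full period(s), and the series is 6-periodic.
φ is continuous at x = 3/2 with value -1/2, so the series converges to -1/2 there.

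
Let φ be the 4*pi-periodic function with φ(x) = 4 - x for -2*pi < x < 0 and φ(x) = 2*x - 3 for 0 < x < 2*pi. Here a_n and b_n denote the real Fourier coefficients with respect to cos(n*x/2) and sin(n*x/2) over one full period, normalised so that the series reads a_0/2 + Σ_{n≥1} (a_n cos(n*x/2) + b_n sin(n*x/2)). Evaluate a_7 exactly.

-12/(49*pi)

a_7 = (1/(2*pi)) ∫_{-2*pi}^{2*pi} φ(x) cos(7*x/2) dx.
Split the integral at the breakpoints.
Integrating by parts (boundary term plus one more integral), an antiderivative of (4 - x) cos(7*x/2) is -2*x*sin(7*x/2)/7 + 8*sin(7*x/2)/7 - 4*cos(7*x/2)/49; evaluating from -2*pi to 0: ∫_{-2*pi}^{0} (4 - x) cos(7*x/2) dx = (-4/49) - (4/49) = -8/49.
Integrating by parts (boundary term plus one more integral), an antiderivative of (2*x - 3) cos(7*x/2) is 4*x*sin(7*x/2)/7 - 6*sin(7*x/2)/7 + 8*cos(7*x/2)/49; evaluating from 0 to 2*pi: ∫_{0}^{2*pi} (2*x - 3) cos(7*x/2) dx = (-8/49) - (8/49) = -16/49.
Summing the pieces and multiplying by (1/(2*pi)) gives a_7 = -12/(49*pi).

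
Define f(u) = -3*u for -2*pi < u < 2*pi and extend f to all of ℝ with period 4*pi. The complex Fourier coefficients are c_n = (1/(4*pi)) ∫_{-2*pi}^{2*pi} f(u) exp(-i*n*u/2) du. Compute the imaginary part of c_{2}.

Since f is real-valued, Im(c_{2}) = -(1/(4*pi)) ∫_{-2*pi}^{2*pi} f(u) sin(u) du = -b_{2}/2.
f is odd and sin(u) is odd, so the integrand is even: ∫_{-2*pi}^{2*pi} f(u) sin(u) du = 2∫_0^{2*pi} f(u) sin(u) du.
Integrating by parts (boundary term plus one more integral), an antiderivative of (-3*u) sin(u) is 3*u*cos(u) - 3*sin(u); evaluating from 0 to 2*pi: ∫_{0}^{2*pi} (-3*u) sin(u) du = (6*pi) - (0) = 6*pi.
So ∫_{-2*pi}^{2*pi} f(u) sin(u) du = 12*pi.
Hence Im(c_{2}) = (-1/(4*pi))·(12*pi) = -3.

-3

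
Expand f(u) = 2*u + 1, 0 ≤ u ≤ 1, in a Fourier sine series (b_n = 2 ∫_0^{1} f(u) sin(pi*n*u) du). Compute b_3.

b_3 = 2 ∫_0^{1} (2*u + 1) sin(3*pi*u) du.
Integrating by parts (boundary term plus one more integral), an antiderivative of (2*u + 1) sin(3*pi*u) is -2*u*cos(3*pi*u)/(3*pi) + 2*sin(3*pi*u)/(9*pi**2) - cos(3*pi*u)/(3*pi); evaluating from 0 to 1: ∫_{0}^{1} (2*u + 1) sin(3*pi*u) du = (1/pi) - (-1/(3*pi)) = 4/(3*pi).
Hence b_3 = 2·(4/(3*pi)) = 8/(3*pi).

8/(3*pi)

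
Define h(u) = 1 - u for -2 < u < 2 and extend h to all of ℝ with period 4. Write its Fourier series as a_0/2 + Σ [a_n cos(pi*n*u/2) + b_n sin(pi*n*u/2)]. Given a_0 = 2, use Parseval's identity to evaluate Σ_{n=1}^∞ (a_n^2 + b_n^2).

Parseval: a_0^2/2 + Σ_{n≥1} (a_n^2+b_n^2) = 1/2 ∫_{-2}^{2} h(u)^2 du = 14/3.
Subtract a_0^2/2 = 2: Σ (a_n^2+b_n^2) = 8/3.

8/3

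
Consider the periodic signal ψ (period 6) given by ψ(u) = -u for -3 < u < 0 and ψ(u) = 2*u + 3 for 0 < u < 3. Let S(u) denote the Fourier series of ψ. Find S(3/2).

ψ is continuous at u = 3/2 with value 6, so the series converges to 6 there.

6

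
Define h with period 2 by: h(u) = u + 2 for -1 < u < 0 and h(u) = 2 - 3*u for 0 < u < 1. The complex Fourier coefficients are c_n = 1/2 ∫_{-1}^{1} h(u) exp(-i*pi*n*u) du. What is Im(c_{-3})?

-1/(3*pi)

Since h is real-valued, Im(c_{-3}) = -1/2 ∫_{-1}^{1} h(u) sin(-3*pi*u) du = b_{3}/2.
Split the integral at the breakpoints.
Integrating by parts (boundary term plus one more integral), an antiderivative of (u + 2) sin(-3*pi*u) is u*cos(3*pi*u)/(3*pi) - sin(3*pi*u)/(9*pi**2) + 2*cos(3*pi*u)/(3*pi); evaluating from -1 to 0: ∫_{-1}^{0} (u + 2) sin(-3*pi*u) du = (2/(3*pi)) - (-1/(3*pi)) = 1/pi.
Integrating by parts (boundary term plus one more integral), an antiderivative of (2 - 3*u) sin(-3*pi*u) is -u*cos(3*pi*u)/pi + sin(3*pi*u)/(3*pi**2) + 2*cos(3*pi*u)/(3*pi); evaluating from 0 to 1: ∫_{0}^{1} (2 - 3*u) sin(-3*pi*u) du = (1/(3*pi)) - (2/(3*pi)) = -1/(3*pi).
So ∫_{-1}^{1} h(u) sin(-3*pi*u) du = 2/(3*pi).
Hence Im(c_{-3}) = (-1/2)·(2/(3*pi)) = -1/(3*pi).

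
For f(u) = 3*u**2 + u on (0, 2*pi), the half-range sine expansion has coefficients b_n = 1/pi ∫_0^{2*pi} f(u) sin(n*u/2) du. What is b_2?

b_2 = 1/pi ∫_0^{2*pi} (3*u**2 + u) sin(u) du.
Integrating by parts twice (tabular method), an antiderivative of (3*u**2 + u) sin(u) is -3*u**2*cos(u) + 6*u*sin(u) - u*cos(u) + sin(u) + 6*cos(u); evaluating from 0 to 2*pi: ∫_{0}^{2*pi} (3*u**2 + u) sin(u) du = (-12*pi**2 - 2*pi + 6) - (6) = -2*pi*(1 + 6*pi).
Hence b_2 = (1/pi)·(-2*pi*(1 + 6*pi)) = -12*pi - 2.

-12*pi - 2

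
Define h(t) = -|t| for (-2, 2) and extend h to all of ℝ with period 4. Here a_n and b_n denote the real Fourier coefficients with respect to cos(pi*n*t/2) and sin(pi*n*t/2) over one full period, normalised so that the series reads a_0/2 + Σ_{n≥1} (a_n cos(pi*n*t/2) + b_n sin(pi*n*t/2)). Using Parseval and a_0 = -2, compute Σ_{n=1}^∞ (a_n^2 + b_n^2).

Parseval: a_0^2/2 + Σ_{n≥1} (a_n^2+b_n^2) = 1/2 ∫_{-2}^{2} h(t)^2 dt = 8/3.
Subtract a_0^2/2 = 2: Σ (a_n^2+b_n^2) = 2/3.

2/3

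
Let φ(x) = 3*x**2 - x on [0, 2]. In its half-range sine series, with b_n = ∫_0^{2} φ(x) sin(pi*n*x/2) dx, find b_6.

b_6 = ∫_0^{2} (3*x**2 - x) sin(3*pi*x) dx.
Integrating by parts twice (tabular method), an antiderivative of (3*x**2 - x) sin(3*pi*x) is -x**2*cos(3*pi*x)/pi + 2*x*sin(3*pi*x)/(3*pi**2) + x*cos(3*pi*x)/(3*pi) - sin(3*pi*x)/(9*pi**2) + 2*cos(3*pi*x)/(9*pi**3); evaluating from 0 to 2: ∫_{0}^{2} (3*x**2 - x) sin(3*pi*x) dx = (2*(1 - 15*pi**2)/(9*pi**3)) - (2/(9*pi**3)) = -10/(3*pi).
Hence b_6 = -10/(3*pi).

-10/(3*pi)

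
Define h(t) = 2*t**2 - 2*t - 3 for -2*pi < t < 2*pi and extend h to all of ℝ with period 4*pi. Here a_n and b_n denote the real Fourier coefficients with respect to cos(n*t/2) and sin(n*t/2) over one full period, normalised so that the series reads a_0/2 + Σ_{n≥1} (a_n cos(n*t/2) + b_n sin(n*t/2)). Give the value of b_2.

4

b_2 = (1/(2*pi)) ∫_{-2*pi}^{2*pi} h(t) sin(t) dt.
Integrating by parts twice (tabular method), an antiderivative of (2*t**2 - 2*t - 3) sin(t) is -2*t**2*cos(t) + 4*t*sin(t) + 2*t*cos(t) - 2*sin(t) + 7*cos(t); evaluating from -2*pi to 2*pi: ∫_{-2*pi}^{2*pi} (2*t**2 - 2*t - 3) sin(t) dt = (-8*pi**2 + 7 + 4*pi) - (-8*pi**2 - 4*pi + 7) = 8*pi.
Hence b_2 = (1/(2*pi))·(8*pi) = 4.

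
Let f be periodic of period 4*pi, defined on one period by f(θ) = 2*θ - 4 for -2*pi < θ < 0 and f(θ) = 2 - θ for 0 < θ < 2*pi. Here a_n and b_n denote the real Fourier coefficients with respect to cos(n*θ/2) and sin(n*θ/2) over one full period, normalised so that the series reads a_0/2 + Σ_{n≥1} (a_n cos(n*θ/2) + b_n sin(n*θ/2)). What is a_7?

a_7 = (1/(2*pi)) ∫_{-2*pi}^{2*pi} f(θ) cos(7*θ/2) dθ.
Split the integral at the breakpoints.
Integrating by parts (boundary term plus one more integral), an antiderivative of (2*θ - 4) cos(7*θ/2) is 4*θ*sin(7*θ/2)/7 - 8*sin(7*θ/2)/7 + 8*cos(7*θ/2)/49; evaluating from -2*pi to 0: ∫_{-2*pi}^{0} (2*θ - 4) cos(7*θ/2) dθ = (8/49) - (-8/49) = 16/49.
Integrating by parts (boundary term plus one more integral), an antiderivative of (2 - θ) cos(7*θ/2) is -2*θ*sin(7*θ/2)/7 + 4*sin(7*θ/2)/7 - 4*cos(7*θ/2)/49; evaluating from 0 to 2*pi: ∫_{0}^{2*pi} (2 - θ) cos(7*θ/2) dθ = (4/49) - (-4/49) = 8/49.
Summing the pieces and multiplying by (1/(2*pi)) gives a_7 = 12/(49*pi).

12/(49*pi)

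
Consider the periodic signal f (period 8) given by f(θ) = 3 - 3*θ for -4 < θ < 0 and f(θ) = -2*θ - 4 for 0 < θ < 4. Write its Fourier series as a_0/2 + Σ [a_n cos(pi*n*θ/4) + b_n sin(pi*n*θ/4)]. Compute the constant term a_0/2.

1/2

a_0 = 1/4 ∫_{-4}^{4} f(θ) dθ = 1/4 · (4) = 1.
So the constant term a_0/2 = 1/2.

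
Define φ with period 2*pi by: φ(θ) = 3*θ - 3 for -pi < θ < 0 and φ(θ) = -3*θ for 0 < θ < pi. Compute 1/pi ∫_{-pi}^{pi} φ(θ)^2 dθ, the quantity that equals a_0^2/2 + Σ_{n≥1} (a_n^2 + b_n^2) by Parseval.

9 + 9*pi + 6*pi**2

1/pi ∫_{-pi}^{pi} φ(θ)^2 dθ = 1/pi · (3*pi*(3 + 3*pi + 2*pi**2)) = 9 + 9*pi + 6*pi**2.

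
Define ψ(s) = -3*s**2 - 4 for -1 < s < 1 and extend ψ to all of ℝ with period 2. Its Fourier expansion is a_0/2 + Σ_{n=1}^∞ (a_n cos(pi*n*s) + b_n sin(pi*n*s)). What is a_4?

-3/(4*pi**2)

a_4 = ∫_{-1}^{1} ψ(s) cos(4*pi*s) ds.
ψ is even and cos(4*pi*s) is even, so the integrand is even and a_4 = 2 ∫_0^{1} ψ(s) cos(4*pi*s) ds.
Integrating by parts twice (tabular method), an antiderivative of (-3*s**2 - 4) cos(4*pi*s) is -3*s**2*sin(4*pi*s)/(4*pi) - 3*s*cos(4*pi*s)/(8*pi**2) - sin(4*pi*s)/pi + 3*sin(4*pi*s)/(32*pi**3); evaluating from 0 to 1: ∫_{0}^{1} (-3*s**2 - 4) cos(4*pi*s) ds = (-3/(8*pi**2)) - (0) = -3/(8*pi**2).
Hence a_4 = 2·(-3/(8*pi**2)) = -3/(4*pi**2).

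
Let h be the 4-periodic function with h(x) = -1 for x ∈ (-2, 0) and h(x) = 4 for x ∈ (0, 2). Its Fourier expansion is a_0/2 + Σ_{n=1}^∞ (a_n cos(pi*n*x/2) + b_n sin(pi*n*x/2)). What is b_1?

10/pi

b_1 = 1/2 ∫_{-2}^{2} h(x) sin(pi*x/2) dx.
Split the integral at the breakpoints.
Directly, an antiderivative of (-1) sin(pi*x/2) is 2*cos(pi*x/2)/pi; evaluating from -2 to 0: ∫_{-2}^{0} (-1) sin(pi*x/2) dx = (2/pi) - (-2/pi) = 4/pi.
Directly, an antiderivative of (4) sin(pi*x/2) is -8*cos(pi*x/2)/pi; evaluating from 0 to 2: ∫_{0}^{2} (4) sin(pi*x/2) dx = (8/pi) - (-8/pi) = 16/pi.
Summing the pieces and multiplying by (1/2) gives b_1 = 10/pi.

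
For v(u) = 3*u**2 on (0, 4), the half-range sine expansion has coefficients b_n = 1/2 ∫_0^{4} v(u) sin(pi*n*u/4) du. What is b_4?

b_4 = 1/2 ∫_0^{4} (3*u**2) sin(pi*u) du.
Integrating by parts twice (tabular method), an antiderivative of (3*u**2) sin(pi*u) is -3*u**2*cos(pi*u)/pi + 6*u*sin(pi*u)/pi**2 + 6*cos(pi*u)/pi**3; evaluating from 0 to 4: ∫_{0}^{4} (3*u**2) sin(pi*u) du = (-48/pi + 6/pi**3) - (6/pi**3) = -48/pi.
Hence b_4 = (1/2)·(-48/pi) = -24/pi.

-24/pi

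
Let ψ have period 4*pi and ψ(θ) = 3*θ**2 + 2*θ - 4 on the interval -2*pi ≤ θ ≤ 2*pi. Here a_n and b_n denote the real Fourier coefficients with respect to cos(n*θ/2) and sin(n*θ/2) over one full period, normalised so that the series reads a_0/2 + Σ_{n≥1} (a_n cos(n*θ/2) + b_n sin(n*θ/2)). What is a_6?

a_6 = (1/(2*pi)) ∫_{-2*pi}^{2*pi} ψ(θ) cos(3*θ) dθ.
Integrating by parts twice (tabular method), an antiderivative of (3*θ**2 + 2*θ - 4) cos(3*θ) is θ**2*sin(3*θ) + 2*θ*sin(3*θ)/3 + 2*θ*cos(3*θ)/3 - 14*sin(3*θ)/9 + 2*cos(3*θ)/9; evaluating from -2*pi to 2*pi: ∫_{-2*pi}^{2*pi} (3*θ**2 + 2*θ - 4) cos(3*θ) dθ = (2/9 + 4*pi/3) - (2/9 - 4*pi/3) = 8*pi/3.
Hence a_6 = (1/(2*pi))·(8*pi/3) = 4/3.

4/3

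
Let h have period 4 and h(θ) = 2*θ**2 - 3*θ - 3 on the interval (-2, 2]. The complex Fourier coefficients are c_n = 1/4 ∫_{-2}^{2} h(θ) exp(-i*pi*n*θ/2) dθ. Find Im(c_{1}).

6/pi

Since h is real-valued, Im(c_{1}) = -1/4 ∫_{-2}^{2} h(θ) sin(pi*θ/2) dθ = -b_{1}/2.
Integrating by parts twice (tabular method), an antiderivative of (2*θ**2 - 3*θ - 3) sin(pi*θ/2) is -4*θ**2*cos(pi*θ/2)/pi + 16*θ*sin(pi*θ/2)/pi**2 + 6*θ*cos(pi*θ/2)/pi - 12*sin(pi*θ/2)/pi**2 + 32*cos(pi*θ/2)/pi**3 + 6*cos(pi*θ/2)/pi; evaluating from -2 to 2: ∫_{-2}^{2} (2*θ**2 - 3*θ - 3) sin(pi*θ/2) dθ = (-32/pi**3 - 2/pi) - (-32/pi**3 + 22/pi) = -24/pi.
Hence Im(c_{1}) = (-1/4)·(-24/pi) = 6/pi.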